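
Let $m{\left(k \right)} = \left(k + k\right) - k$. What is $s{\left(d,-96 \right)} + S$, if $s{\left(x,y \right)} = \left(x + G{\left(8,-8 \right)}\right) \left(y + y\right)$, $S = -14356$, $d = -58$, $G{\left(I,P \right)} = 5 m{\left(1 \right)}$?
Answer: $-4180$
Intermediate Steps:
$m{\left(k \right)} = k$ ($m{\left(k \right)} = 2 k - k = k$)
$G{\left(I,P \right)} = 5$ ($G{\left(I,P \right)} = 5 \cdot 1 = 5$)
$s{\left(x,y \right)} = 2 y \left(5 + x\right)$ ($s{\left(x,y \right)} = \left(x + 5\right) \left(y + y\right) = \left(5 + x\right) 2 y = 2 y \left(5 + x\right)$)
$s{\left(d,-96 \right)} + S = 2 \left(-96\right) \left(5 - 58\right) - 14356 = 2 \left(-96\right) \left(-53\right) - 14356 = 10176 - 14356 = -4180$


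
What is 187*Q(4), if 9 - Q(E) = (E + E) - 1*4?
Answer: 935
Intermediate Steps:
Q(E) = 13 - 2*E (Q(E) = 9 - ((E + E) - 1*4) = 9 - (2*E - 4) = 9 - (-4 + 2*E) = 9 + (4 - 2*E) = 13 - 2*E)
187*Q(4) = 187*(13 - 2*4) = 187*(13 - 8) = 187*5 = 935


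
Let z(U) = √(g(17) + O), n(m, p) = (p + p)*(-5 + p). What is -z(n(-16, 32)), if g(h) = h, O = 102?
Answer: -√119 ≈ -10.909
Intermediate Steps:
n(m, p) = 2*p*(-5 + p) (n(m, p) = (2*p)*(-5 + p) = 2*p*(-5 + p))
z(U) = √119 (z(U) = √(17 + 102) = √119)
-z(n(-16, 32)) = -√119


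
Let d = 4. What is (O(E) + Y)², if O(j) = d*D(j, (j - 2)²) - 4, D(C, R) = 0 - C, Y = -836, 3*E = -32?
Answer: 5721664/9 ≈ 6.3574e+5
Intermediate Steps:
E = -32/3 (E = (⅓)*(-32) = -32/3 ≈ -10.667)
D(C, R) = -C
O(j) = -4 - 4*j (O(j) = 4*(-j) - 4 = -4*j - 4 = -4 - 4*j)
(O(E) + Y)² = ((-4 - 4*(-32/3)) - 836)² = ((-4 + 128/3) - 836)² = (116/3 - 836)² = (-2392/3)² = 5721664/9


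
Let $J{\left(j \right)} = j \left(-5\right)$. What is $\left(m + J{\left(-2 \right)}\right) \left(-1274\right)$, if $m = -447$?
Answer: $556738$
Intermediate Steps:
$J{\left(j \right)} = - 5 j$
$\left(m + J{\left(-2 \right)}\right) \left(-1274\right) = \left(-447 - -10\right) \left(-1274\right) = \left(-447 + 10\right) \left(-1274\right) = \left(-437\right) \left(-1274\right) = 556738$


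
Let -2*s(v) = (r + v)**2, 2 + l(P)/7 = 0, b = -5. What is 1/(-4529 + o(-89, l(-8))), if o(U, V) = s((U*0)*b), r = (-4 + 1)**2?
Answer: -2/9139 ≈ -0.00021884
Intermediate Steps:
r = 9 (r = (-3)**2 = 9)
l(P) = -14 (l(P) = -14 + 7*0 = -14 + 0 = -14)
s(v) = -(9 + v)**2/2
o(U, V) = -81/2 (o(U, V) = -(9 + (U*0)*(-5))**2/2 = -(9 + 0*(-5))**2/2 = -(9 + 0)**2/2 = -1/2*9**2 = -1/2*81 = -81/2)
1/(-4529 + o(-89, l(-8))) = 1/(-4529 - 81/2) = 1/(-9139/2) = -2/9139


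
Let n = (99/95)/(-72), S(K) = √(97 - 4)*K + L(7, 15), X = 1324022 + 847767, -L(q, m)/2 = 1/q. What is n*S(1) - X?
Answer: -5776958729/2660 - 11*√93/760 ≈ -2.1718e+6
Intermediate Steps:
L(q, m) = -2/q
X = 2171789
S(K) = -2/7 + K*√93 (S(K) = √(97 - 4)*K - 2/7 = √93*K - 2*⅐ = K*√93 - 2/7 = -2/7 + K*√93)
n = -11/760 (n = (99*(1/95))*(-1/72) = (99/95)*(-1/72) = -11/760 ≈ -0.014474)
n*S(1) - X = -11*(-2/7 + 1*√93)/760 - 1*2171789 = -11*(-2/7 + √93)/760 - 2171789 = (11/2660 - 11*√93/760) - 2171789 = -5776958729/2660 - 11*√93/760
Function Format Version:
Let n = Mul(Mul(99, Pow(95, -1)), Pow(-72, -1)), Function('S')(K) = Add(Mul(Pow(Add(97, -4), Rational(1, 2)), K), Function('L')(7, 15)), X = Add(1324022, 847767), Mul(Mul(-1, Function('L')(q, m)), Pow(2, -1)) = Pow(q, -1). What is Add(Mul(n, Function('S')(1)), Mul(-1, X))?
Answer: Add(Rational(-5776958729, 2660), Mul(Rational(-11, 760), Pow(93, Rational(1, 2)))) ≈ -2.1718e+6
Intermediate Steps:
Function('L')(q, m) = Mul(-2, Pow(q, -1))
X = 2171789
Function('S')(K) = Add(Rational(-2, 7), Mul(K, Pow(93, Rational(1, 2)))) (Function('S')(K) = Add(Mul(Pow(Add(97, -4), Rational(1, 2)), K), Mul(-2, Pow(7, -1))) = Add(Mul(Pow(93, Rational(1, 2)), K), Mul(-2, Rational(1, 7))) = Add(Mul(K, Pow(93, Rational(1, 2))), Rational(-2, 7)) = Add(Rational(-2, 7), Mul(K, Pow(93, Rational(1, 2)))))
n = Rational(-11, 760) (n = Mul(Mul(99, Rational(1, 95)), Rational(-1, 72)) = Mul(Rational(99, 95), Rational(-1, 72)) = Rational(-11, 760) ≈ -0.014474)
Add(Mul(n, Function('S')(1)), Mul(-1, X)) = Add(Mul(Rational(-11, 760), Add(Rational(-2, 7), Mul(1, Pow(93, Rational(1, 2))))), Mul(-1, 2171789)) = Add(Mul(Rational(-11, 760), Add(Rational(-2, 7), Pow(93, Rational(1, 2)))), -2171789) = Add(Add(Rational(11, 2660), Mul(Rational(-11, 760), Pow(93, Rational(1, 2)))), -2171789) = Add(Rational(-5776958729, 2660), Mul(Rational(-11, 760), Pow(93, Rational(1, 2))))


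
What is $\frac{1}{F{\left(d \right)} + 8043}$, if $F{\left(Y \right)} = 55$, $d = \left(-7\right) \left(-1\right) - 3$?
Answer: $\frac{1}{8098} \approx 0.00012349$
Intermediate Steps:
$d = 4$ ($d = 7 - 3 = 4$)
$\frac{1}{F{\left(d \right)} + 8043} = \frac{1}{55 + 8043} = \frac{1}{8098}$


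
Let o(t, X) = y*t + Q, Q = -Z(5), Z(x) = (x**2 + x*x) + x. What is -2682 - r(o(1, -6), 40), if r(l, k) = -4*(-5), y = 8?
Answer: -2702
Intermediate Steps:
Z(x) = x + 2*x**2 (Z(x) = (x**2 + x**2) + x = 2*x**2 + x = x + 2*x**2)
Q = -55 (Q = -5*(1 + 2*5) = -5*(1 + 10) = -5*11 = -1*55 = -55)
o(t, X) = -55 + 8*t (o(t, X) = 8*t - 55 = -55 + 8*t)
r(l, k) = 20
-2682 - r(o(1, -6), 40) = -2682 - 1*20 = -2682 - 20 = -2702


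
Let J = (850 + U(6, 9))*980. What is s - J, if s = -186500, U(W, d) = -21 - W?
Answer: -993040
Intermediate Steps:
J = 806540 (J = (850 + (-21 - 1*6))*980 = (850 + (-21 - 6))*980 = (850 - 27)*980 = 823*980 = 806540)
s - J = -186500 - 1*806540 = -186500 - 806540 = -993040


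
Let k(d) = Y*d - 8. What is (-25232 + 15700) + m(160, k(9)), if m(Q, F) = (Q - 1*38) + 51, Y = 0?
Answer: -9359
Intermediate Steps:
k(d) = -8 (k(d) = 0*d - 8 = 0 - 8 = -8)
m(Q, F) = 13 + Q (m(Q, F) = (Q - 38) + 51 = (-38 + Q) + 51 = 13 + Q)
(-25232 + 15700) + m(160, k(9)) = (-25232 + 15700) + (13 + 160) = -9532 + 173 = -9359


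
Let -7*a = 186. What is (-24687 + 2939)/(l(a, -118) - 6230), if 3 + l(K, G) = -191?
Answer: 5437/1606 ≈ 3.3854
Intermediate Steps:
a = -186/7 (a = -⅐*186 = -186/7 ≈ -26.571)
l(K, G) = -194 (l(K, G) = -3 - 191 = -194)
(-24687 + 2939)/(l(a, -118) - 6230) = (-24687 + 2939)/(-194 - 6230) = -21748/(-6424) = -21748*(-1/6424) = 5437/1606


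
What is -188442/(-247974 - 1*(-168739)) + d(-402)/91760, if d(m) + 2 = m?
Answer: 862971349/363530180 ≈ 2.3739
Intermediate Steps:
d(m) = -2 + m
-188442/(-247974 - 1*(-168739)) + d(-402)/91760 = -188442/(-247974 - 1*(-168739)) + (-2 - 402)/91760 = -188442/(-247974 + 168739) - 404*1/91760 = -188442/(-79235) - 101/22940 = -188442*(-1/79235) - 101/22940 = 188442/79235 - 101/22940 = 862971349/363530180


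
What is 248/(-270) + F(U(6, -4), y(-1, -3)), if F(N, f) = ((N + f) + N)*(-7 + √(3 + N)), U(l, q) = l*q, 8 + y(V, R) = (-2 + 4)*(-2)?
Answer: 56576/135 - 60*I*√21 ≈ 419.08 - 274.95*I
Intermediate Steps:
y(V, R) = -12 (y(V, R) = -8 + (-2 + 4)*(-2) = -8 + 2*(-2) = -8 - 4 = -12)
F(N, f) = (-7 + √(3 + N))*(f + 2*N) (F(N, f) = (f + 2*N)*(-7 + √(3 + N)) = (-7 + √(3 + N))*(f + 2*N))
248/(-270) + F(U(6, -4), y(-1, -3)) = 248/(-270) + (-84*(-4) - 7*(-12) - 12*√(3 + 6*(-4)) + 2*(6*(-4))*√(3 + 6*(-4))) = 248*(-1/270) + (-14*(-24) + 84 - 12*√(3 - 24) + 2*(-24)*√(3 - 24)) = -124/135 + (336 + 84 - 12*I*√21 + 2*(-24)*√(-21)) = -124/135 + (336 + 84 - 12*I*√21 + 2*(-24)*(I*√21)) = -124/135 + (336 + 84 - 12*I*√21 - 48*I*√21) = -124/135 + (420 - 60*I*√21) = 56576/135 - 60*I*√21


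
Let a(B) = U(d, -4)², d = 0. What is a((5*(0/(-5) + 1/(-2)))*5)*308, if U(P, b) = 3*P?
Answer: 0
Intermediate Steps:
a(B) = 0 (a(B) = (3*0)² = 0² = 0)
a((5*(0/(-5) + 1/(-2)))*5)*308 = 0*308 = 0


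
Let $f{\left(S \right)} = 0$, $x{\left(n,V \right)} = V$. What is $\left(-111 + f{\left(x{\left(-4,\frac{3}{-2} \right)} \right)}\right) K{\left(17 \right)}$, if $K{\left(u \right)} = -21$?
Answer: $2331$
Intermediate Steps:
$\left(-111 + f{\left(x{\left(-4,\frac{3}{-2} \right)} \right)}\right) K{\left(17 \right)} = \left(-111 + 0\right) \left(-21\right) = \left(-111\right) \left(-21\right) = 2331$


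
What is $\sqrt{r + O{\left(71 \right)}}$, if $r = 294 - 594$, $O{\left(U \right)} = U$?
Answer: $i \sqrt{229} \approx 15.133 i$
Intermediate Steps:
$r = -300$ ($r = 294 - 594 = -300$)
$\sqrt{r + O{\left(71 \right)}} = \sqrt{-300 + 71} = \sqrt{-229} = i \sqrt{229}$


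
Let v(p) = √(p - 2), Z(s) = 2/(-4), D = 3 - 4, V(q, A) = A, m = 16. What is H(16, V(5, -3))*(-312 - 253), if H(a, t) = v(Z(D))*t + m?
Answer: -9040 + 1695*I*√10/2 ≈ -9040.0 + 2680.0*I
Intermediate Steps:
D = -1
Z(s) = -½ (Z(s) = 2*(-¼) = -½)
v(p) = √(-2 + p)
H(a, t) = 16 + I*t*√10/2 (H(a, t) = √(-2 - ½)*t + 16 = √(-5/2)*t + 16 = (I*√10/2)*t + 16 = I*t*√10/2 + 16 = 16 + I*t*√10/2)
H(16, V(5, -3))*(-312 - 253) = (16 + (½)*I*(-3)*√10)*(-312 - 253) = (16 - 3*I*√10/2)*(-565) = -9040 + 1695*I*√10/2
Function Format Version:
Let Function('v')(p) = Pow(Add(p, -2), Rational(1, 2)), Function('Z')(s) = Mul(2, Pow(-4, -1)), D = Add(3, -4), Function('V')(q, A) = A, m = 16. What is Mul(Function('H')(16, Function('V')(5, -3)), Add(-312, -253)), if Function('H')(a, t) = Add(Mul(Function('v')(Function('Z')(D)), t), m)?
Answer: Add(-9040, Mul(Rational(1695, 2), I, Pow(10, Rational(1, 2)))) ≈ Add(-9040.0, Mul(2680.0, I))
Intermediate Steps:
D = -1
Function('Z')(s) = Rational(-1, 2) (Function('Z')(s) = Mul(2, Rational(-1, 4)) = Rational(-1, 2))
Function('v')(p) = Pow(Add(-2, p), Rational(1, 2))
Function('H')(a, t) = Add(16, Mul(Rational(1, 2), I, t, Pow(10, Rational(1, 2)))) (Function('H')(a, t) = Add(Mul(Pow(Add(-2, Rational(-1, 2)), Rational(1, 2)), t), 16) = Add(Mul(Pow(Rational(-5, 2), Rational(1, 2)), t), 16) = Add(Mul(Mul(Rational(1, 2), I, Pow(10, Rational(1, 2))), t), 16) = Add(Mul(Rational(1, 2), I, t, Pow(10, Rational(1, 2))), 16) = Add(16, Mul(Rational(1, 2), I, t, Pow(10, Rational(1, 2)))))
Mul(Function('H')(16, Function('V')(5, -3)), Add(-312, -253)) = Mul(Add(16, Mul(Rational(1, 2), I, -3, Pow(10, Rational(1, 2)))), Add(-312, -253)) = Mul(Add(16, Mul(Rational(-3, 2), I, Pow(10, Rational(1, 2)))), -565) = Add(-9040, Mul(Rational(1695, 2), I, Pow(10, Rational(1, 2))))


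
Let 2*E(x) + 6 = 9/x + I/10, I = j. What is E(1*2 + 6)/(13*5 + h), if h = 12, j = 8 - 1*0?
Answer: -163/6160 ≈ -0.026461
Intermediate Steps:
j = 8 (j = 8 + 0 = 8)
I = 8
E(x) = -13/5 + 9/(2*x) (E(x) = -3 + (9/x + 8/10)/2 = -3 + (9/x + 8*(1/10))/2 = -3 + (9/x + 4/5)/2 = -3 + (4/5 + 9/x)/2 = -3 + (2/5 + 9/(2*x)) = -13/5 + 9/(2*x))
E(1*2 + 6)/(13*5 + h) = ((45 - 26*(1*2 + 6))/(10*(1*2 + 6)))/(13*5 + 12) = ((45 - 26*(2 + 6))/(10*(2 + 6)))/(65 + 12) = ((1/10)*(45 - 26*8)/8)/77 = ((1/10)*(1/8)*(45 - 208))*(1/77) = ((1/10)*(1/8)*(-163))*(1/77) = -163/80*1/77 = -163/6160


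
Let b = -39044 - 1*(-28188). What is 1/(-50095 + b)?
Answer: -1/60951 ≈ -1.6407e-5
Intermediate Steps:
b = -10856 (b = -39044 + 28188 = -10856)
1/(-50095 + b) = 1/(-50095 - 10856) = 1/(-60951) = -1/60951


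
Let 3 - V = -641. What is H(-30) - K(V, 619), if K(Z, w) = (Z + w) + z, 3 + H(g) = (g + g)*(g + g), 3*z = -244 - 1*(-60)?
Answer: 7186/3 ≈ 2395.3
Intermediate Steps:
V = 644 (V = 3 - 1*(-641) = 3 + 641 = 644)
z = -184/3 (z = (-244 - 1*(-60))/3 = (-244 + 60)/3 = (⅓)*(-184) = -184/3 ≈ -61.333)
H(g) = -3 + 4*g² (H(g) = -3 + (g + g)*(g + g) = -3 + (2*g)*(2*g) = -3 + 4*g²)
K(Z, w) = -184/3 + Z + w (K(Z, w) = (Z + w) - 184/3 = -184/3 + Z + w)
H(-30) - K(V, 619) = (-3 + 4*(-30)²) - (-184/3 + 644 + 619) = (-3 + 4*900) - 1*3605/3 = (-3 + 3600) - 3605/3 = 3597 - 3605/3 = 7186/3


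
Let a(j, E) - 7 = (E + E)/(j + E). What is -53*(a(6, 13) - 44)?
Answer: 35881/19 ≈ 1888.5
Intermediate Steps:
a(j, E) = 7 + 2*E/(E + j) (a(j, E) = 7 + (E + E)/(j + E) = 7 + (2*E)/(E + j) = 7 + 2*E/(E + j))
-53*(a(6, 13) - 44) = -53*((7*6 + 9*13)/(13 + 6) - 44) = -53*((42 + 117)/19 - 44) = -53*((1/19)*159 - 44) = -53*(159/19 - 44) = -53*(-677/19) = 35881/19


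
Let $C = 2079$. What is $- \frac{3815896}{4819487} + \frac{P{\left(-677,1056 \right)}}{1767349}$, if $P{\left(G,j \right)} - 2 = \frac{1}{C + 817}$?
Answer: $- \frac{107904165425053}{136283448479408} \approx -0.79176$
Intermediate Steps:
$P{\left(G,j \right)} = \frac{5793}{2896}$ ($P{\left(G,j \right)} = 2 + \frac{1}{2079 + 817} = 2 + \frac{1}{2896} = \frac{5793}{2896}$)
$- \frac{3815896}{4819487} + \frac{P{\left(-677,1056 \right)}}{1767349} = - \frac{3815896}{4819487} + \frac{5793}{2896 \cdot 1767349} = \left(-3815896\right) \frac{1}{4819487} + \frac{5793}{2896} \cdot \frac{1}{1767349} = - \frac{3815896}{4819487} + \frac{5793}{5118242704} = - \frac{107904165425053}{136283448479408}$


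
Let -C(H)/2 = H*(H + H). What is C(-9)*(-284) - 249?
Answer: 91767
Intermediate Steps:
C(H) = -4*H² (C(H) = -2*H*(H + H) = -2*H*2*H = -4*H²)
C(-9)*(-284) - 249 = -4*(-9)²*(-284) - 249 = -4*81*(-284) - 249 = -324*(-284) - 249 = 92016 - 249 = 91767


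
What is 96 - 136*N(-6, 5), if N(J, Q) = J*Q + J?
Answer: 4992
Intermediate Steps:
N(J, Q) = J + J*Q
96 - 136*N(-6, 5) = 96 - (-816)*(1 + 5) = 96 - (-816)*6 = 96 - 136*(-36) = 96 + 4896 = 4992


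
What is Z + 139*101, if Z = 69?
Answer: 14108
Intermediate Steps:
Z + 139*101 = 69 + 139*101 = 69 + 14039 = 14108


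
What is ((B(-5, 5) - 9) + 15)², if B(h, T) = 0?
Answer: 36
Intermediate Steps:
((B(-5, 5) - 9) + 15)² = ((0 - 9) + 15)² = (-9 + 15)² = 6² = 36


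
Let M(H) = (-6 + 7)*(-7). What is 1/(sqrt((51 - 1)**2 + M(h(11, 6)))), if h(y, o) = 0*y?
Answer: sqrt(277)/831 ≈ 0.020028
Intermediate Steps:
h(y, o) = 0
M(H) = -7 (M(H) = 1*(-7) = -7)
1/(sqrt((51 - 1)**2 + M(h(11, 6)))) = 1/(sqrt((51 - 1)**2 - 7)) = 1/(sqrt(50**2 - 7)) = 1/(sqrt(2500 - 7)) = 1/(sqrt(2493)) = 1/(3*sqrt(277)) = sqrt(277)/831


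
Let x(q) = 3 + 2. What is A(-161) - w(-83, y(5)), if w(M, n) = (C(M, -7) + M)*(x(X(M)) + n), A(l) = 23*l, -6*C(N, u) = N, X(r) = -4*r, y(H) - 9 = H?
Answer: -14333/6 ≈ -2388.8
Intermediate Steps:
y(H) = 9 + H
C(N, u) = -N/6
x(q) = 5
w(M, n) = 5*M*(5 + n)/6 (w(M, n) = (-M/6 + M)*(5 + n) = (5*M/6)*(5 + n) = 5*M*(5 + n)/6)
A(-161) - w(-83, y(5)) = 23*(-161) - 5*(-83)*(5 + (9 + 5))/6 = -3703 - 5*(-83)*(5 + 14)/6 = -3703 - 5*(-83)*19/6 = -3703 - 1*(-7885/6) = -3703 + 7885/6 = -14333/6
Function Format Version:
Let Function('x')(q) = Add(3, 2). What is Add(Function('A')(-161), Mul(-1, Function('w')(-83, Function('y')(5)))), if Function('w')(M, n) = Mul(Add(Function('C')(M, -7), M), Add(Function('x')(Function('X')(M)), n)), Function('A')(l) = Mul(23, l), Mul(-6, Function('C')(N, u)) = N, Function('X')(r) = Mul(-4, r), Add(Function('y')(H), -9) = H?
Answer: Rational(-14333, 6) ≈ -2388.8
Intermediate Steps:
Function('y')(H) = Add(9, H)
Function('C')(N, u) = Mul(Rational(-1, 6), N)
Function('x')(q) = 5
Function('w')(M, n) = Mul(Rational(5, 6), M, Add(5, n)) (Function('w')(M, n) = Mul(Add(Mul(Rational(-1, 6), M), M), Add(5, n)) = Mul(Mul(Rational(5, 6), M), Add(5, n)) = Mul(Rational(5, 6), M, Add(5, n)))
Add(Function('A')(-161), Mul(-1, Function('w')(-83, Function('y')(5)))) = Add(Mul(23, -161), Mul(-1, Mul(Rational(5, 6), -83, Add(5, Add(9, 5))))) = Add(-3703, Mul(-1, Mul(Rational(5, 6), -83, Add(5, 14)))) = Add(-3703, Mul(-1, Mul(Rational(5, 6), -83, 19))) = Add(-3703, Mul(-1, Rational(-7885, 6))) = Add(-3703, Rational(7885, 6)) = Rational(-14333, 6)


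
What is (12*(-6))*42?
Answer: -3024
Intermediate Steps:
(12*(-6))*42 = -72*42 = -3024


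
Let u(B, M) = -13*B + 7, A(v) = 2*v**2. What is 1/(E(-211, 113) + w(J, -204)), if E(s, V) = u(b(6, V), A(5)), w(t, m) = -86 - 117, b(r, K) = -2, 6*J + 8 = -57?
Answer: -1/170 ≈ -0.0058824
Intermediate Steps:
J = -65/6 (J = -4/3 + (1/6)*(-57) = -4/3 - 19/2 = -65/6 ≈ -10.833)
w(t, m) = -203
u(B, M) = 7 - 13*B
E(s, V) = 33 (E(s, V) = 7 - 13*(-2) = 7 + 26 = 33)
1/(E(-211, 113) + w(J, -204)) = 1/(33 - 203) = 1/(-170) = -1/170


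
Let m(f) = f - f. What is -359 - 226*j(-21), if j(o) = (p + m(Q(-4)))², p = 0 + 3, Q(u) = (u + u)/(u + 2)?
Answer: -2393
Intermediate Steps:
Q(u) = 2*u/(2 + u) (Q(u) = (2*u)/(2 + u) = 2*u/(2 + u))
m(f) = 0
p = 3
j(o) = 9 (j(o) = (3 + 0)² = 3² = 9)
-359 - 226*j(-21) = -359 - 226*9 = -359 - 2034 = -2393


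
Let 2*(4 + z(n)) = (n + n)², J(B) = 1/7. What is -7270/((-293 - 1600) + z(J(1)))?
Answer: 356230/92951 ≈ 3.8325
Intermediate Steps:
J(B) = ⅐
z(n) = -4 + 2*n² (z(n) = -4 + (n + n)²/2 = -4 + (2*n)²/2 = -4 + (4*n²)/2 = -4 + 2*n²)
-7270/((-293 - 1600) + z(J(1))) = -7270/((-293 - 1600) + (-4 + 2*(⅐)²)) = -7270/(-1893 + (-4 + 2*(1/49))) = -7270/(-1893 + (-4 + 2/49)) = -7270/(-1893 - 194/49) = -7270/(-92951/49) = -7270*(-49/92951) = 356230/92951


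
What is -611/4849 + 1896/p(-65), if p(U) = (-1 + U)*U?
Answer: 84263/266695 ≈ 0.31595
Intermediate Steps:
p(U) = U*(-1 + U)
-611/4849 + 1896/p(-65) = -611/4849 + 1896/((-65*(-1 - 65))) = -611*1/4849 + 1896/((-65*(-66))) = -47/373 + 1896/4290 = -47/373 + 1896*(1/4290) = -47/373 + 316/715 = 84263/266695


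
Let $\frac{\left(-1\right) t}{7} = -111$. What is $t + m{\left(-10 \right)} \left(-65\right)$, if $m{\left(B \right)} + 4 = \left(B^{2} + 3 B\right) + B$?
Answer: $-2863$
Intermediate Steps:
$t = 777$ ($t = \left(-7\right) \left(-111\right) = 777$)
$m{\left(B \right)} = -4 + B^{2} + 4 B$ ($m{\left(B \right)} = -4 + \left(\left(B^{2} + 3 B\right) + B\right) = -4 + \left(B^{2} + 4 B\right) = -4 + B^{2} + 4 B$)
$t + m{\left(-10 \right)} \left(-65\right) = 777 + \left(-4 + \left(-10\right)^{2} + 4 \left(-10\right)\right) \left(-65\right) = 777 + \left(-4 + 100 - 40\right) \left(-65\right) = 777 + 56 \left(-65\right) = 777 - 3640 = -2863$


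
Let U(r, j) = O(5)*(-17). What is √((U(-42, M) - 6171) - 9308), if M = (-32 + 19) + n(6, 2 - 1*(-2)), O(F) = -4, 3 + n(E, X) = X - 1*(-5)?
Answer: I*√15411 ≈ 124.14*I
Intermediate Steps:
n(E, X) = 2 + X (n(E, X) = -3 + (X - 1*(-5)) = -3 + (X + 5) = -3 + (5 + X) = 2 + X)
M = -7 (M = (-32 + 19) + (2 + (2 - 1*(-2))) = -13 + (2 + (2 + 2)) = -13 + (2 + 4) = -13 + 6 = -7)
U(r, j) = 68 (U(r, j) = -4*(-17) = 68)
√((U(-42, M) - 6171) - 9308) = √((68 - 6171) - 9308) = √(-6103 - 9308) = √(-15411) = I*√15411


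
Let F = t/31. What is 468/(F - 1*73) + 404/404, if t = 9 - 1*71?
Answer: -131/25 ≈ -5.2400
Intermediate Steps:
t = -62 (t = 9 - 71 = -62)
F = -2 (F = -62/31 = -62*1/31 = -2)
468/(F - 1*73) + 404/404 = 468/(-2 - 1*73) + 404/404 = 468/(-2 - 73) + 404*(1/404) = 468/(-75) + 1 = 468*(-1/75) + 1 = -156/25 + 1 = -131/25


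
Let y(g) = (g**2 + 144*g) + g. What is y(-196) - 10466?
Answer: -470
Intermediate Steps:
y(g) = g**2 + 145*g
y(-196) - 10466 = -196*(145 - 196) - 10466 = -196*(-51) - 10466 = 9996 - 10466 = -470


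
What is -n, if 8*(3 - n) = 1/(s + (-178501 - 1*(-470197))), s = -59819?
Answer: -5565047/1855016 ≈ -3.0000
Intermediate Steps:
n = 5565047/1855016 (n = 3 - 1/(8*(-59819 + (-178501 - 1*(-470197)))) = 3 - 1/(8*(-59819 + (-178501 + 470197))) = 3 - 1/(8*(-59819 + 291696)) = 3 - ⅛/231877 = 3 - ⅛*1/231877 = 3 - 1/1855016 = 5565047/1855016 ≈ 3.0000)
-n = -1*5565047/1855016 = -5565047/1855016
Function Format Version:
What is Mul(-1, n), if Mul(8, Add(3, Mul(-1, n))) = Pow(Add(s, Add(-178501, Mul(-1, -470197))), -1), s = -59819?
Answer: Rational(-5565047, 1855016) ≈ -3.0000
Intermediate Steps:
n = Rational(5565047, 1855016) (n = Add(3, Mul(Rational(-1, 8), Pow(Add(-59819, Add(-178501, Mul(-1, -470197))), -1))) = Add(3, Mul(Rational(-1, 8), Pow(Add(-59819, Add(-178501, 470197)), -1))) = Add(3, Mul(Rational(-1, 8), Pow(Add(-59819, 291696), -1))) = Add(3, Mul(Rational(-1, 8), Pow(231877, -1))) = Add(3, Mul(Rational(-1, 8), Rational(1, 231877))) = Add(3, Rational(-1, 1855016)) = Rational(5565047, 1855016) ≈ 3.0000)
Mul(-1, n) = Mul(-1, Rational(5565047, 1855016)) = Rational(-5565047, 1855016)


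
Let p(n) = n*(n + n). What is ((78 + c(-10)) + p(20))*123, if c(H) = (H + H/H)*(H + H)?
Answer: 130134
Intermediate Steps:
c(H) = 2*H*(1 + H) (c(H) = (H + 1)*(2*H) = (1 + H)*(2*H) = 2*H*(1 + H))
p(n) = 2*n² (p(n) = n*(2*n) = 2*n²)
((78 + c(-10)) + p(20))*123 = ((78 + 2*(-10)*(1 - 10)) + 2*20²)*123 = ((78 + 2*(-10)*(-9)) + 2*400)*123 = ((78 + 180) + 800)*123 = (258 + 800)*123 = 1058*123 = 130134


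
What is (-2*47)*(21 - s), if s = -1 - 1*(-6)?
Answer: -1504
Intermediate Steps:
s = 5 (s = -1 + 6 = 5)
(-2*47)*(21 - s) = (-2*47)*(21 - 1*5) = -94*(21 - 5) = -94*16 = -1504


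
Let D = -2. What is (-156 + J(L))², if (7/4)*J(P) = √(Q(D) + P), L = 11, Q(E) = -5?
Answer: 1192560/49 - 1248*√6/7 ≈ 23901.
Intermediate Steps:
J(P) = 4*√(-5 + P)/7
(-156 + J(L))² = (-156 + 4*√(-5 + 11)/7)² = (-156 + 4*√6/7)²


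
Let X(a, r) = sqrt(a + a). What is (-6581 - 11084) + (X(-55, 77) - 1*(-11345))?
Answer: -6320 + I*sqrt(110) ≈ -6320.0 + 10.488*I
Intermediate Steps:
X(a, r) = sqrt(2)*sqrt(a) (X(a, r) = sqrt(2*a) = sqrt(2)*sqrt(a))
(-6581 - 11084) + (X(-55, 77) - 1*(-11345)) = (-6581 - 11084) + (sqrt(2)*sqrt(-55) - 1*(-11345)) = -17665 + (sqrt(2)*(I*sqrt(55)) + 11345) = -17665 + (I*sqrt(110) + 11345) = -17665 + (11345 + I*sqrt(110)) = -6320 + I*sqrt(110)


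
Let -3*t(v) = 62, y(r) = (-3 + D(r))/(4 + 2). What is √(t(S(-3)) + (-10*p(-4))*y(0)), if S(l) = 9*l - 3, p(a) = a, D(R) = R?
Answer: I*√366/3 ≈ 6.377*I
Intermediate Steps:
S(l) = -3 + 9*l
y(r) = -½ + r/6 (y(r) = (-3 + r)/(4 + 2) = (-3 + r)/6 = (-3 + r)*(⅙) = -½ + r/6)
t(v) = -62/3 (t(v) = -⅓*62 = -62/3)
√(t(S(-3)) + (-10*p(-4))*y(0)) = √(-62/3 + (-10*(-4))*(-½ + (⅙)*0)) = √(-62/3 + 40*(-½ + 0)) = √(-62/3 + 40*(-½)) = √(-62/3 - 20) = √(-122/3) = I*√366/3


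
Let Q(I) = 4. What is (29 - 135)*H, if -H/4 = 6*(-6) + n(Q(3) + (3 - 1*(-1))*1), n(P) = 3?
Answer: -13992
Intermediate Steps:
H = 132 (H = -4*(6*(-6) + 3) = -4*(-36 + 3) = -4*(-33) = 132)
(29 - 135)*H = (29 - 135)*132 = -106*132 = -13992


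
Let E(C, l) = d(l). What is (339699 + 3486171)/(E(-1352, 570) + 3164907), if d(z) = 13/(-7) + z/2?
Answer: 26781090/22156331 ≈ 1.2087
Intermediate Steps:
d(z) = -13/7 + z/2 (d(z) = 13*(-⅐) + z*(½) = -13/7 + z/2)
E(C, l) = -13/7 + l/2
(339699 + 3486171)/(E(-1352, 570) + 3164907) = (339699 + 3486171)/((-13/7 + (½)*570) + 3164907) = 3825870/((-13/7 + 285) + 3164907) = 3825870/(1982/7 + 3164907) = 3825870/(22156331/7) = 3825870*(7/22156331) = 26781090/22156331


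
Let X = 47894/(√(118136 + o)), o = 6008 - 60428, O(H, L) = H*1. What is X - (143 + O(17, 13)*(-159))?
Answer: 2560 + 23947*√15929/15929 ≈ 2749.7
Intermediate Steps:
O(H, L) = H
o = -54420
X = 23947*√15929/15929 (X = 47894/(√(118136 - 54420)) = 47894/(√63716) = 47894/((2*√15929)) = 47894*(√15929/31858) = 23947*√15929/15929 ≈ 189.74)
X - (143 + O(17, 13)*(-159)) = 23947*√15929/15929 - (143 + 17*(-159)) = 23947*√15929/15929 - (143 - 2703) = 23947*√15929/15929 - 1*(-2560) = 23947*√15929/15929 + 2560 = 2560 + 23947*√15929/15929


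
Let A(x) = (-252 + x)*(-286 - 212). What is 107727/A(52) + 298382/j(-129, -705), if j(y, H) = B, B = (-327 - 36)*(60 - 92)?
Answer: 80651573/3012900 ≈ 26.769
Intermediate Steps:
B = 11616 (B = -363*(-32) = 11616)
A(x) = 125496 - 498*x (A(x) = (-252 + x)*(-498) = 125496 - 498*x)
j(y, H) = 11616
107727/A(52) + 298382/j(-129, -705) = 107727/(125496 - 498*52) + 298382/11616 = 107727/(125496 - 25896) + 298382*(1/11616) = 107727/99600 + 149191/5808 = 107727*(1/99600) + 149191/5808 = 35909/33200 + 149191/5808 = 80651573/3012900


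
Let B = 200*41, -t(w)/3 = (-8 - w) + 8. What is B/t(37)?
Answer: 8200/111 ≈ 73.874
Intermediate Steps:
t(w) = 3*w (t(w) = -3*((-8 - w) + 8) = -(-3)*w = 3*w)
B = 8200
B/t(37) = 8200/((3*37)) = 8200/111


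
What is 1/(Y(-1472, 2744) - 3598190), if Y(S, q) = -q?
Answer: -1/3600934 ≈ -2.7771e-7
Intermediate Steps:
1/(Y(-1472, 2744) - 3598190) = 1/(-1*2744 - 3598190) = 1/(-2744 - 3598190) = 1/(-3600934) = -1/3600934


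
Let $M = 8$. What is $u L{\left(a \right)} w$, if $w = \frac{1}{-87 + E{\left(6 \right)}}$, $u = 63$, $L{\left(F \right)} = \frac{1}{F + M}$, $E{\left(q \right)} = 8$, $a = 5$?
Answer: $- \frac{63}{1027} \approx -0.061344$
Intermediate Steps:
$L{\left(F \right)} = \frac{1}{8 + F}$ ($L{\left(F \right)} = \frac{1}{F + 8} = \frac{1}{8 + F}$)
$w = - \frac{1}{79}$ ($w = \frac{1}{-87 + 8} = \frac{1}{-79} = - \frac{1}{79} \approx -0.012658$)
$u L{\left(a \right)} w = \frac{63}{8 + 5} \left(- \frac{1}{79}\right) = \frac{63}{13} \left(- \frac{1}{79}\right) = - \frac{63}{1027}$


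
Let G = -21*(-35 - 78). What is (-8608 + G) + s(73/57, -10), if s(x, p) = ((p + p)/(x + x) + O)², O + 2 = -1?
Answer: -32603794/5329 ≈ -6118.2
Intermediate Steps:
O = -3 (O = -2 - 1 = -3)
s(x, p) = (-3 + p/x)² (s(x, p) = ((p + p)/(x + x) - 3)² = ((2*p)/((2*x)) - 3)² = ((2*p)*(1/(2*x)) - 3)² = (p/x - 3)² = (-3 + p/x)²)
G = 2373 (G = -21*(-113) = 2373)
(-8608 + G) + s(73/57, -10) = (-8608 + 2373) + (-10 - 219/57)²/(73/57)² = -6235 + (-10 - 219/57)²/(73*(1/57))² = -6235 + (-10 - 3*73/57)²/(73/57)² = -6235 + 3249*(-10 - 73/19)²/5329 = -6235 + 3249*(-263/19)²/5329 = -6235 + (3249/5329)*(69169/361) = -6235 + 622521/5329 = -32603794/5329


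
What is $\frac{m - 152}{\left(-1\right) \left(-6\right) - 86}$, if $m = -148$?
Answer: $\frac{15}{4} \approx 3.75$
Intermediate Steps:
$\frac{m - 152}{\left(-1\right) \left(-6\right) - 86} = \frac{-148 - 152}{\left(-1\right) \left(-6\right) - 86} = - \frac{300}{6 - 86} = - \frac{300}{-80} = \left(-300\right) \left(- \frac{1}{80}\right) = \frac{15}{4}$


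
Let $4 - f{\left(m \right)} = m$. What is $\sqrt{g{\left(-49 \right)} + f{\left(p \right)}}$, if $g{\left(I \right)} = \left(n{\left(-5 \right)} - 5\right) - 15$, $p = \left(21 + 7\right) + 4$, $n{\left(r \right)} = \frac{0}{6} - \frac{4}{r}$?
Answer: $\frac{2 i \sqrt{295}}{5} \approx 6.8702 i$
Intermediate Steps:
$n{\left(r \right)} = - \frac{4}{r}$ ($n{\left(r \right)} = 0 \cdot \frac{1}{6} - \frac{4}{r} = 0 - \frac{4}{r} = - \frac{4}{r}$)
$p = 32$ ($p = 28 + 4 = 32$)
$f{\left(m \right)} = 4 - m$
$g{\left(I \right)} = - \frac{96}{5}$ ($g{\left(I \right)} = \left(- \frac{4}{-5} - 5\right) - 15 = \left(\left(-4\right) \left(- \frac{1}{5}\right) - 5\right) - 15 = \left(\frac{4}{5} - 5\right) - 15 = - \frac{21}{5} - 15 = - \frac{96}{5}$)
$\sqrt{g{\left(-49 \right)} + f{\left(p \right)}} = \sqrt{- \frac{96}{5} + \left(4 - 32\right)} = \sqrt{- \frac{96}{5} - 28} = \sqrt{- \frac{236}{5}} = \frac{2 i \sqrt{295}}{5}$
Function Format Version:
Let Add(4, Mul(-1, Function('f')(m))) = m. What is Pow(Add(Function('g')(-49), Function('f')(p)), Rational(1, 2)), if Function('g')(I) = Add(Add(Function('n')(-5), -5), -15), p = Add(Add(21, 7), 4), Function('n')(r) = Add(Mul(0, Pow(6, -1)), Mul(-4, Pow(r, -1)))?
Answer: Mul(Rational(2, 5), I, Pow(295, Rational(1, 2))) ≈ Mul(6.8702, I)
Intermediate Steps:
Function('n')(r) = Mul(-4, Pow(r, -1)) (Function('n')(r) = Add(Mul(0, Rational(1, 6)), Mul(-4, Pow(r, -1))) = Add(0, Mul(-4, Pow(r, -1))) = Mul(-4, Pow(r, -1)))
p = 32 (p = Add(28, 4) = 32)
Function('f')(m) = Add(4, Mul(-1, m))
Function('g')(I) = Rational(-96, 5) (Function('g')(I) = Add(Add(Mul(-4, Pow(-5, -1)), -5), -15) = Add(Add(Mul(-4, Rational(-1, 5)), -5), -15) = Add(Add(Rational(4, 5), -5), -15) = Add(Rational(-21, 5), -15) = Rational(-96, 5))
Pow(Add(Function('g')(-49), Function('f')(p)), Rational(1, 2)) = Pow(Add(Rational(-96, 5), Add(4, Mul(-1, 32))), Rational(1, 2)) = Pow(Add(Rational(-96, 5), Add(4, -32)), Rational(1, 2)) = Pow(Add(Rational(-96, 5), -28), Rational(1, 2)) = Pow(Rational(-236, 5), Rational(1, 2)) = Mul(Rational(2, 5), I, Pow(295, Rational(1, 2)))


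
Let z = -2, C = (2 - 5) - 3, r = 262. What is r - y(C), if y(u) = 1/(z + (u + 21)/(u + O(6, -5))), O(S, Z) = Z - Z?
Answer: 2360/9 ≈ 262.22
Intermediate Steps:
O(S, Z) = 0
C = -6 (C = -3 - 3 = -6)
y(u) = 1/(-2 + (21 + u)/u) (y(u) = 1/(-2 + (u + 21)/(u + 0)) = 1/(-2 + (21 + u)/u))
r - y(C) = 262 - (-6)/(21 - 1*(-6)) = 262 - (-6)/(21 + 6) = 262 - (-6)/27 = 262 - 1*(-2/9) = 262 + 2/9 = 2360/9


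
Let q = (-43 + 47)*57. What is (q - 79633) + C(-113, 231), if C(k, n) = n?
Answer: -79174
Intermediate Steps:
q = 228 (q = 4*57 = 228)
(q - 79633) + C(-113, 231) = (228 - 79633) + 231 = -79405 + 231 = -79174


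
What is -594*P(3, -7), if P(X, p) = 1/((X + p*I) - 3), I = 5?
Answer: 594/35 ≈ 16.971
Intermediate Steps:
P(X, p) = 1/(-3 + X + 5*p) (P(X, p) = 1/((X + p*5) - 3) = 1/((X + 5*p) - 3) = 1/(-3 + X + 5*p))
-594*P(3, -7) = -594/(-3 + 3 + 5*(-7)) = -594/(-3 + 3 - 35) = -594/(-35) = -594*(-1/35) = 594/35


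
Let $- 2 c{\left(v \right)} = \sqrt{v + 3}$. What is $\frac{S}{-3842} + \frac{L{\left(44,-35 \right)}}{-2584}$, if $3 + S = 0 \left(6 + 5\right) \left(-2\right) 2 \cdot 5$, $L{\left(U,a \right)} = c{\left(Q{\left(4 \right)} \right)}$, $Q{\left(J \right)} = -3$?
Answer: $\frac{3}{3842} \approx 0.00078084$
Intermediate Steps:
$c{\left(v \right)} = - \frac{\sqrt{3 + v}}{2}$ ($c{\left(v \right)} = - \frac{\sqrt{v + 3}}{2} = - \frac{\sqrt{3 + v}}{2}$)
$L{\left(U,a \right)} = 0$ ($L{\left(U,a \right)} = - \frac{\sqrt{3 - 3}}{2} = - \frac{\sqrt{0}}{2} = \left(- \frac{1}{2}\right) 0 = 0$)
$S = -3$ ($S = -3 + 0 \left(6 + 5\right) \left(-2\right) 2 \cdot 5 = -3 + 0 \cdot 11 \left(\left(-4\right) 5\right) = -3 + 0 \left(-20\right) = -3 + 0 = -3$)
$\frac{S}{-3842} + \frac{L{\left(44,-35 \right)}}{-2584} = - \frac{3}{-3842} + \frac{0}{-2584} = \left(-3\right) \left(- \frac{1}{3842}\right) + 0 \left(- \frac{1}{2584}\right) = \frac{3}{3842} + 0 = \frac{3}{3842}$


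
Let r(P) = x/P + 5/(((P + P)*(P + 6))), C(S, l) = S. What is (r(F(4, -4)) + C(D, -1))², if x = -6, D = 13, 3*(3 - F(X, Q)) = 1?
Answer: 20403289/173056 ≈ 117.90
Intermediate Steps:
F(X, Q) = 8/3 (F(X, Q) = 3 - ⅓*1 = 3 - ⅓ = 8/3)
r(P) = -6/P + 5/(2*P*(6 + P)) (r(P) = -6/P + 5/(((P + P)*(P + 6))) = -6/P + 5/(((2*P)*(6 + P))) = -6/P + 5/((2*P*(6 + P))) = -6/P + 5*(1/(2*P*(6 + P))) = -6/P + 5/(2*P*(6 + P)))
(r(F(4, -4)) + C(D, -1))² = ((-67 - 12*8/3)/(2*(8/3)*(6 + 8/3)) + 13)² = ((½)*(3/8)*(-67 - 32)/(26/3) + 13)² = ((½)*(3/8)*(3/26)*(-99) + 13)² = (-891/416 + 13)² = (4517/416)² = 20403289/173056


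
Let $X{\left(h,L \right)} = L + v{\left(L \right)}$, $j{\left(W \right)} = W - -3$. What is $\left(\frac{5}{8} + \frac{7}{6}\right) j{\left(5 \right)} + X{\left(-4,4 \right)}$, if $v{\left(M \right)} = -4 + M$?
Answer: $\frac{55}{3} \approx 18.333$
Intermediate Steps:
$j{\left(W \right)} = 3 + W$ ($j{\left(W \right)} = W + 3 = 3 + W$)
$X{\left(h,L \right)} = -4 + 2 L$ ($X{\left(h,L \right)} = L + \left(-4 + L\right) = -4 + 2 L$)
$\left(\frac{5}{8} + \frac{7}{6}\right) j{\left(5 \right)} + X{\left(-4,4 \right)} = \left(\frac{5}{8} + \frac{7}{6}\right) \left(3 + 5\right) + \left(-4 + 2 \cdot 4\right) = \left(5 \cdot \frac{1}{8} + 7 \cdot \frac{1}{6}\right) 8 + \left(-4 + 8\right) = \left(\frac{5}{8} + \frac{7}{6}\right) 8 + 4 = \frac{43}{24} \cdot 8 + 4 = \frac{43}{3} + 4 = \frac{55}{3}$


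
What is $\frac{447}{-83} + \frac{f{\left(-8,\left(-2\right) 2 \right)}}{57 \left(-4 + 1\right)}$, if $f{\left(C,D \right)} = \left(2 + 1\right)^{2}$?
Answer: $- \frac{8576}{1577} \approx -5.4382$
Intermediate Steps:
$f{\left(C,D \right)} = 9$ ($f{\left(C,D \right)} = 3^{2} = 9$)
$\frac{447}{-83} + \frac{f{\left(-8,\left(-2\right) 2 \right)}}{57 \left(-4 + 1\right)} = \frac{447}{-83} + \frac{9}{57 \left(-4 + 1\right)} = 447 \left(- \frac{1}{83}\right) + \frac{9}{57 \left(-3\right)} = - \frac{447}{83} + \frac{9}{-171} = - \frac{447}{83} + 9 \left(- \frac{1}{171}\right) = - \frac{447}{83} - \frac{1}{19} = - \frac{8576}{1577}$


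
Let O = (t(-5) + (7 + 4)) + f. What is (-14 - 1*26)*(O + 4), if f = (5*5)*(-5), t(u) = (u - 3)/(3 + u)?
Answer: 4240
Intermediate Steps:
t(u) = (-3 + u)/(3 + u)
f = -125 (f = 25*(-5) = -125)
O = -110 (O = ((-3 - 5)/(3 - 5) + (7 + 4)) - 125 = (-8/(-2) + 11) - 125 = (-½*(-8) + 11) - 125 = (4 + 11) - 125 = 15 - 125 = -110)
(-14 - 1*26)*(O + 4) = (-14 - 1*26)*(-110 + 4) = (-14 - 26)*(-106) = -40*(-106) = 4240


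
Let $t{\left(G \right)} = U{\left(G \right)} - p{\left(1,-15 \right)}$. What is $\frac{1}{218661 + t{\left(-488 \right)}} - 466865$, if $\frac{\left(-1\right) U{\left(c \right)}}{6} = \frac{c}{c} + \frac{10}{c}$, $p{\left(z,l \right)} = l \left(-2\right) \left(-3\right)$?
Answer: $- \frac{12459181902703}{26686905} \approx -4.6687 \cdot 10^{5}$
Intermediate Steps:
$p{\left(z,l \right)} = 6 l$ ($p{\left(z,l \right)} = - 2 l \left(-3\right) = 6 l$)
$U{\left(c \right)} = -6 - \frac{60}{c}$ ($U{\left(c \right)} = - 6 \left(\frac{c}{c} + \frac{10}{c}\right) = - 6 \left(1 + \frac{10}{c}\right) = -6 - \frac{60}{c}$)
$t{\left(G \right)} = 84 - \frac{60}{G}$ ($t{\left(G \right)} = \left(-6 - \frac{60}{G}\right) - 6 \left(-15\right) = \left(-6 - \frac{60}{G}\right) - -90 = \left(-6 - \frac{60}{G}\right) + 90 = 84 - \frac{60}{G}$)
$\frac{1}{218661 + t{\left(-488 \right)}} - 466865 = \frac{1}{218661 + \left(84 - \frac{60}{-488}\right)} - 466865 = \frac{1}{218661 + \left(84 - - \frac{15}{122}\right)} - 466865 = \frac{1}{218661 + \left(84 + \frac{15}{122}\right)} - 466865 = \frac{1}{218661 + \frac{10263}{122}} - 466865 = \frac{1}{\frac{26686905}{122}} - 466865 = \frac{122}{26686905} - 466865 = - \frac{12459181902703}{26686905}$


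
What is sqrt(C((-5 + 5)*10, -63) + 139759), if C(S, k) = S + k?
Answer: 4*sqrt(8731) ≈ 373.76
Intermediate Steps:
sqrt(C((-5 + 5)*10, -63) + 139759) = sqrt(((-5 + 5)*10 - 63) + 139759) = sqrt((0*10 - 63) + 139759) = sqrt((0 - 63) + 139759) = sqrt(-63 + 139759) = sqrt(139696) = 4*sqrt(8731)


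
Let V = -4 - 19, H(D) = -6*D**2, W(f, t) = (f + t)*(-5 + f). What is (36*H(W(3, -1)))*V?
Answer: 79488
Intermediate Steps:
W(f, t) = (-5 + f)*(f + t)
V = -23
(36*H(W(3, -1)))*V = (36*(-6*(3**2 - 5*3 - 5*(-1) + 3*(-1))**2))*(-23) = (36*(-6*(9 - 15 + 5 - 3)**2))*(-23) = (36*(-6*(-4)**2))*(-23) = (36*(-6*16))*(-23) = (36*(-96))*(-23) = -3456*(-23) = 79488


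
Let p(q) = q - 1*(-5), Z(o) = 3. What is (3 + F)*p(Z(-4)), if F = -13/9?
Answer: 112/9 ≈ 12.444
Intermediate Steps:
F = -13/9 (F = -13*1/9 = -13/9 ≈ -1.4444)
p(q) = 5 + q (p(q) = q + 5 = 5 + q)
(3 + F)*p(Z(-4)) = (3 - 13/9)*(5 + 3) = (14/9)*8 = 112/9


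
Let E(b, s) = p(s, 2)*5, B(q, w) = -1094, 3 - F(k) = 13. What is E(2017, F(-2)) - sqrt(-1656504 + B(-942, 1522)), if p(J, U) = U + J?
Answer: -40 - I*sqrt(1657598) ≈ -40.0 - 1287.5*I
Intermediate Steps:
p(J, U) = J + U
F(k) = -10 (F(k) = 3 - 1*13 = 3 - 13 = -10)
E(b, s) = 10 + 5*s (E(b, s) = (s + 2)*5 = (2 + s)*5 = 10 + 5*s)
E(2017, F(-2)) - sqrt(-1656504 + B(-942, 1522)) = (10 + 5*(-10)) - sqrt(-1656504 - 1094) = (10 - 50) - sqrt(-1657598) = -40 - I*sqrt(1657598)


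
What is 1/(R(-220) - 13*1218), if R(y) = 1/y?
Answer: -220/3483481 ≈ -6.3155e-5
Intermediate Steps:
1/(R(-220) - 13*1218) = 1/(1/(-220) - 13*1218) = 1/(-1/220 - 15834) = 1/(-3483481/220) = -220/3483481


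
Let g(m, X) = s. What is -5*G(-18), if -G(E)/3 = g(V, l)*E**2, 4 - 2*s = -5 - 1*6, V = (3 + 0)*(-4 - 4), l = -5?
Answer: 36450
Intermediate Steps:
V = -24 (V = 3*(-8) = -24)
s = 15/2 (s = 2 - (-5 - 1*6)/2 = 2 - (-5 - 6)/2 = 2 - 1/2*(-11) = 2 + 11/2 = 15/2 ≈ 7.5000)
g(m, X) = 15/2
G(E) = -45*E**2/2
-5*G(-18) = -(-225)*(-18)**2/2 = -(-225)*324/2 = -5*(-7290) = 36450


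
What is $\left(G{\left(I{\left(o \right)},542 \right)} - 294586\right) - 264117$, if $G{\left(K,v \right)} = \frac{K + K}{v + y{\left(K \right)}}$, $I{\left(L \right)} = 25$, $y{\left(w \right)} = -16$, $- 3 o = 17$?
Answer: $- \frac{146938864}{263} \approx -5.587 \cdot 10^{5}$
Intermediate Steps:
$o = - \frac{17}{3}$ ($o = \left(- \frac{1}{3}\right) 17 = - \frac{17}{3} \approx -5.6667$)
$G{\left(K,v \right)} = \frac{2 K}{-16 + v}$ ($G{\left(K,v \right)} = \frac{K + K}{v - 16} = \frac{2 K}{-16 + v}$)
$\left(G{\left(I{\left(o \right)},542 \right)} - 294586\right) - 264117 = \left(2 \cdot 25 \frac{1}{-16 + 542} - 294586\right) - 264117 = \left(2 \cdot 25 \cdot \frac{1}{526} - 294586\right) - 264117 = \left(\frac{25}{263} - 294586\right) - 264117 = - \frac{77476093}{263} - 264117 = - \frac{146938864}{263}$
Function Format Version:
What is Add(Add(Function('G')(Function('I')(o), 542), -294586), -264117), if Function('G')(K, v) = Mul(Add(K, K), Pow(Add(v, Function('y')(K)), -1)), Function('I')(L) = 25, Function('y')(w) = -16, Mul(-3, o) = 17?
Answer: Rational(-146938864, 263) ≈ -5.5870e+5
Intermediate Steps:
o = Rational(-17, 3) (o = Mul(Rational(-1, 3), 17) = Rational(-17, 3) ≈ -5.6667)
Function('G')(K, v) = Mul(2, K, Pow(Add(-16, v), -1)) (Function('G')(K, v) = Mul(Add(K, K), Pow(Add(v, -16), -1)) = Mul(Mul(2, K), Pow(Add(-16, v), -1)) = Mul(2, K, Pow(Add(-16, v), -1)))
Add(Add(Function('G')(Function('I')(o), 542), -294586), -264117) = Add(Add(Mul(2, 25, Pow(Add(-16, 542), -1)), -294586), -264117) = Add(Add(Mul(2, 25, Pow(526, -1)), -294586), -264117) = Add(Add(Mul(2, 25, Rational(1, 526)), -294586), -264117) = Add(Add(Rational(25, 263), -294586), -264117) = Add(Rational(-77476093, 263), -264117) = Rational(-146938864, 263)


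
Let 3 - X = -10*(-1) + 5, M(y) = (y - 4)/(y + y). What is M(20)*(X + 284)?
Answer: 544/5 ≈ 108.80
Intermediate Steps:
M(y) = (-4 + y)/(2*y) (M(y) = (-4 + y)/((2*y)) = (-4 + y)*(1/(2*y)) = (-4 + y)/(2*y))
X = -12 (X = 3 - (-10*(-1) + 5) = 3 - (10 + 5) = 3 - 1*15 = 3 - 15 = -12)
M(20)*(X + 284) = ((½)*(-4 + 20)/20)*(-12 + 284) = ((½)*(1/20)*16)*272 = (⅖)*272 = 544/5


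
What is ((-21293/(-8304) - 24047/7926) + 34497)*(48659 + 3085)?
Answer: 407928767980734/228533 ≈ 1.7850e+9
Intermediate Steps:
((-21293/(-8304) - 24047/7926) + 34497)*(48659 + 3085) = ((-21293*(-1/8304) - 24047*1/7926) + 34497)*51744 = ((21293/8304 - 24047/7926) + 34497)*51744 = (-1717665/3656528 + 34497)*51744 = (126137528751/3656528)*51744 = 407928767980734/228533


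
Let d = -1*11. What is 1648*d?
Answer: -18128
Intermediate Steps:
d = -11
1648*d = 1648*(-11) = -18128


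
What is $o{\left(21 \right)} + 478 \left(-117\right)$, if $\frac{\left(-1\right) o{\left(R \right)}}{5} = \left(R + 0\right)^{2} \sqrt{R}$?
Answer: $-55926 - 2205 \sqrt{21} \approx -66031.0$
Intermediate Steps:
$o{\left(R \right)} = - 5 R^{\frac{5}{2}}$ ($o{\left(R \right)} = - 5 \left(R + 0\right)^{2} \sqrt{R} = - 5 R^{2} \sqrt{R} = - 5 R^{\frac{5}{2}}$)
$o{\left(21 \right)} + 478 \left(-117\right) = - 5 \cdot 21^{\frac{5}{2}} + 478 \left(-117\right) = - 5 \cdot 441 \sqrt{21} - 55926 = - 2205 \sqrt{21} - 55926 = -55926 - 2205 \sqrt{21}$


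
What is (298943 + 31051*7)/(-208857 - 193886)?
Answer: -516300/402743 ≈ -1.2820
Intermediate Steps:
(298943 + 31051*7)/(-208857 - 193886) = (298943 + 217357)/(-402743) = 516300*(-1/402743) = -516300/402743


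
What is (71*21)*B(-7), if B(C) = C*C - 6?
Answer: 64113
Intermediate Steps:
B(C) = -6 + C**2 (B(C) = C**2 - 6 = -6 + C**2)
(71*21)*B(-7) = (71*21)*(-6 + (-7)**2) = 1491*(-6 + 49) = 1491*43 = 64113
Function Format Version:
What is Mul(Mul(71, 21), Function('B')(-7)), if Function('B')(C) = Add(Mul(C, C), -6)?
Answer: 64113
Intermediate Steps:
Function('B')(C) = Add(-6, Pow(C, 2)) (Function('B')(C) = Add(Pow(C, 2), -6) = Add(-6, Pow(C, 2)))
Mul(Mul(71, 21), Function('B')(-7)) = Mul(Mul(71, 21), Add(-6, Pow(-7, 2))) = Mul(1491, Add(-6, 49)) = Mul(1491, 43) = 64113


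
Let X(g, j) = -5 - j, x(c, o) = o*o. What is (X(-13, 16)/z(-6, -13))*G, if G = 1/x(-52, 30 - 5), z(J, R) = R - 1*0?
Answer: 21/8125 ≈ 0.0025846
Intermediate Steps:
z(J, R) = R (z(J, R) = R + 0 = R)
x(c, o) = o²
G = 1/625 (G = 1/((30 - 5)²) = 1/(25²) = 1/625 ≈ 0.0016000)
(X(-13, 16)/z(-6, -13))*G = ((-5 - 1*16)/(-13))*(1/625) = ((-5 - 16)*(-1/13))*(1/625) = -21*(-1/13)*(1/625) = (21/13)*(1/625) = 21/8125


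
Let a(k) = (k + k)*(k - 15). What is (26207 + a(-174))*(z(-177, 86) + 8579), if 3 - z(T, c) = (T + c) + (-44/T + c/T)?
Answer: 47067585859/59 ≈ 7.9776e+8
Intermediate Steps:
a(k) = 2*k*(-15 + k) (a(k) = (2*k)*(-15 + k) = 2*k*(-15 + k))
z(T, c) = 3 - T - c + 44/T - c/T (z(T, c) = 3 - ((T + c) + (-44/T + c/T)) = 3 - (T + c - 44/T + c/T) = 3 + (-T - c + 44/T - c/T) = 3 - T - c + 44/T - c/T)
(26207 + a(-174))*(z(-177, 86) + 8579) = (26207 + 2*(-174)*(-15 - 174))*((44 - 1*86 - 1*(-177)*(-3 - 177 + 86))/(-177) + 8579) = (26207 + 2*(-174)*(-189))*(-(44 - 86 - 1*(-177)*(-94))/177 + 8579) = (26207 + 65772)*(-(44 - 86 - 16638)/177 + 8579) = 91979*(-1/177*(-16680) + 8579) = 91979*(5560/59 + 8579) = 91979*(511721/59) = 47067585859/59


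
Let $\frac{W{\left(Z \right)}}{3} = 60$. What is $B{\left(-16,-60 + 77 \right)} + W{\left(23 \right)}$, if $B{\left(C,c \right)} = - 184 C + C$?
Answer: $3108$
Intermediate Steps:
$B{\left(C,c \right)} = - 183 C$
$W{\left(Z \right)} = 180$ ($W{\left(Z \right)} = 3 \cdot 60 = 180$)
$B{\left(-16,-60 + 77 \right)} + W{\left(23 \right)} = \left(-183\right) \left(-16\right) + 180 = 2928 + 180 = 3108$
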